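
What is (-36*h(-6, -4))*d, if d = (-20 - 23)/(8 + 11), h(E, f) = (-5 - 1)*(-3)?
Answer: 27864/19 ≈ 1466.5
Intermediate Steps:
h(E, f) = 18 (h(E, f) = -6*(-3) = 18)
d = -43/19 ≈ -2.2632
(-36*h(-6, -4))*d = -36*18*(-43/19) = -648*(-43/19) = 27864/19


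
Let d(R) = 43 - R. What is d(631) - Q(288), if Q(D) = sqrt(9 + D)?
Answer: -588 - 3*sqrt(33) ≈ -605.23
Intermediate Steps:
d(631) - Q(288) = (43 - 1*631) - sqrt(9 + 288) = (43 - 631) - sqrt(297) = -588 - 3*sqrt(33)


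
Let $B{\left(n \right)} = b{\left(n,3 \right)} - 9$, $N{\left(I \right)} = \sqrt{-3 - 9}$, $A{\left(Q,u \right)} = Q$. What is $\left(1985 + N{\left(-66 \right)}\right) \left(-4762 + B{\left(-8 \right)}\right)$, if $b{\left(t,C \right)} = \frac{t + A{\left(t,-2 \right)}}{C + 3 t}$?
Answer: $- \frac{198847375}{21} - \frac{200350 i \sqrt{3}}{21} \approx -9.4689 \cdot 10^{6} - 16525.0 i$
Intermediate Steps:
$b{\left(t,C \right)} = \frac{2 t}{C + 3 t}$ ($b{\left(t,C \right)} = \frac{t + t}{C + 3 t} = \frac{2 t}{C + 3 t}$)
$N{\left(I \right)} = 2 i \sqrt{3}$ ($N{\left(I \right)} = \sqrt{-12} = 2 i \sqrt{3}$)
$B{\left(n \right)} = -9 + \frac{2 n}{3 + 3 n}$ ($B{\left(n \right)} = \frac{2 n}{3 + 3 n} - 9 = -9 + \frac{2 n}{3 + 3 n}$)
$\left(1985 + N{\left(-66 \right)}\right) \left(-4762 + B{\left(-8 \right)}\right) = \left(1985 + 2 i \sqrt{3}\right) \left(-4762 + \frac{-27 - -200}{3 \left(1 - 8\right)}\right) = \left(1985 + 2 i \sqrt{3}\right) \left(-4762 + \frac{-27 + 200}{3 \left(-7\right)}\right) = \left(1985 + 2 i \sqrt{3}\right) \left(-4762 + \frac{1}{3} \left(- \frac{1}{7}\right) 173\right) = \left(1985 + 2 i \sqrt{3}\right) \left(-4762 - \frac{173}{21}\right) = \left(1985 + 2 i \sqrt{3}\right) \left(- \frac{100175}{21}\right) = - \frac{198847375}{21} - \frac{200350 i \sqrt{3}}{21}$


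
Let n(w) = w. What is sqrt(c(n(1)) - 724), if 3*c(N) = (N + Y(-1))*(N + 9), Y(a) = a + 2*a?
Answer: 4*I*sqrt(411)/3 ≈ 27.031*I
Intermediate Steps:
Y(a) = 3*a
c(N) = (-3 + N)*(9 + N)/3 (c(N) = ((N + 3*(-1))*(N + 9))/3 = ((N - 3)*(9 + N))/3 = ((-3 + N)*(9 + N))/3 = (-3 + N)*(9 + N)/3)
sqrt(c(n(1)) - 724) = sqrt((-9 + 2*1 + (1/3)*1**2) - 724) = sqrt((-9 + 2 + (1/3)*1) - 724) = sqrt((-9 + 2 + 1/3) - 724) = sqrt(-20/3 - 724) = sqrt(-2192/3) = 4*I*sqrt(411)/3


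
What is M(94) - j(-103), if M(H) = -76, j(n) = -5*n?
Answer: -591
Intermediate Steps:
M(94) - j(-103) = -76 - (-5)*(-103) = -76 - 1*515 = -76 - 515 = -591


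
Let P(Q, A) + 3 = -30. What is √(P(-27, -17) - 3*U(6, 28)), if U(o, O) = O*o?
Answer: I*√537 ≈ 23.173*I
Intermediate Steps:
P(Q, A) = -33 (P(Q, A) = -3 - 30 = -33)
√(P(-27, -17) - 3*U(6, 28)) = √(-33 - 84*6) = √(-33 - 3*168) = √(-33 - 504) = √(-537) = I*√537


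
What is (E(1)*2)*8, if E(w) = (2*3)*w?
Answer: 96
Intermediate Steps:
E(w) = 6*w
(E(1)*2)*8 = ((6*1)*2)*8 = (6*2)*8 = 12*8 = 96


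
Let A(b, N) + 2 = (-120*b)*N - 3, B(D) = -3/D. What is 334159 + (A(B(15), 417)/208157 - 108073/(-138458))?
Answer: 9630821057053889/28821001906 ≈ 3.3416e+5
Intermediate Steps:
A(b, N) = -5 - 120*N*b (A(b, N) = -2 + ((-120*b)*N - 3) = -2 + (-120*N*b - 3) = -2 + (-3 - 120*N*b) = -5 - 120*N*b)
334159 + (A(B(15), 417)/208157 - 108073/(-138458)) = 334159 + ((-5 - 120*417*(-3/15))/208157 - 108073/(-138458)) = 334159 + ((-5 - 120*417*(-3*1/15))*(1/208157) - 108073*(-1/138458)) = 334159 + ((-5 - 120*417*(-⅕))*(1/208157) + 108073/138458) = 334159 + ((-5 + 10008)*(1/208157) + 108073/138458) = 334159 + (10003*(1/208157) + 108073/138458) = 334159 + (10003/208157 + 108073/138458) = 334159 + 23881146835/28821001906 = 9630821057053889/28821001906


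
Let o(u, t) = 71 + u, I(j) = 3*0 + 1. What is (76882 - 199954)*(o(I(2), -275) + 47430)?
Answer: -5846166144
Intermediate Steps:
I(j) = 1 (I(j) = 0 + 1 = 1)
(76882 - 199954)*(o(I(2), -275) + 47430) = (76882 - 199954)*((71 + 1) + 47430) = -123072*(72 + 47430) = -123072*47502 = -5846166144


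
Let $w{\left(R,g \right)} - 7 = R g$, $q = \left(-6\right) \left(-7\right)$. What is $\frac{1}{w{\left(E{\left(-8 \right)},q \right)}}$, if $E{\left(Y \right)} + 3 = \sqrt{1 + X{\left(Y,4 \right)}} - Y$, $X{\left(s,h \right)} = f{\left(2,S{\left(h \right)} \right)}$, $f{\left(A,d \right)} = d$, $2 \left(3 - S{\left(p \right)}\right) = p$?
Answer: $\frac{31}{6223} - \frac{6 \sqrt{2}}{6223} \approx 0.003618$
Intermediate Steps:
$S{\left(p \right)} = 3 - \frac{p}{2}$
$X{\left(s,h \right)} = 3 - \frac{h}{2}$
$q = 42$
$E{\left(Y \right)} = -3 + \sqrt{2} - Y$ ($E{\left(Y \right)} = -3 - \left(Y - \sqrt{1 + \left(3 - 2\right)}\right) = -3 - \left(Y - \sqrt{1 + 1}\right) = -3 - \left(Y - \sqrt{2}\right) = -3 + \sqrt{2} - Y$)
$w{\left(R,g \right)} = 7 + R g$
$\frac{1}{w{\left(E{\left(-8 \right)},q \right)}} = \frac{1}{7 + \left(-3 + \sqrt{2} - -8\right) 42} = \frac{1}{7 + \left(-3 + \sqrt{2} + 8\right) 42} = \frac{1}{7 + \left(5 + \sqrt{2}\right) 42} = \frac{1}{7 + \left(210 + 42 \sqrt{2}\right)} = \frac{1}{217 + 42 \sqrt{2}}$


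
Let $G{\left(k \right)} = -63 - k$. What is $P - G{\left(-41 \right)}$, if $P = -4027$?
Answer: $-4005$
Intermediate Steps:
$P - G{\left(-41 \right)} = -4027 - \left(-63 - -41\right) = -4027 - \left(-63 + 41\right) = -4027 - -22 = -4027 + 22 = -4005$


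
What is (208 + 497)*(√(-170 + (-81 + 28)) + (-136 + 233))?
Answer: 68385 + 705*I*√223 ≈ 68385.0 + 10528.0*I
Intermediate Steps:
(208 + 497)*(√(-170 + (-81 + 28)) + (-136 + 233)) = 705*(√(-170 - 53) + 97) = 705*(√(-223) + 97) = 705*(I*√223 + 97) = 705*(97 + I*√223) = 68385 + 705*I*√223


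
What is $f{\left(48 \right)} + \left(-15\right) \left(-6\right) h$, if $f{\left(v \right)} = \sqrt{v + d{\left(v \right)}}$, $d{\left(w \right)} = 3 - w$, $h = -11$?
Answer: $-990 + \sqrt{3} \approx -988.27$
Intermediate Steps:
$f{\left(v \right)} = \sqrt{3}$ ($f{\left(v \right)} = \sqrt{v - \left(-3 + v\right)} = \sqrt{3}$)
$f{\left(48 \right)} + \left(-15\right) \left(-6\right) h = \sqrt{3} + \left(-15\right) \left(-6\right) \left(-11\right) = \sqrt{3} + 90 \left(-11\right) = \sqrt{3} - 990 = -990 + \sqrt{3}$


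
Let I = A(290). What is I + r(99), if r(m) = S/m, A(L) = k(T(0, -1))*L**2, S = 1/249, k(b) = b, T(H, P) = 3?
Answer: 6219447301/24651 ≈ 2.5230e+5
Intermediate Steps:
S = 1/249 ≈ 0.0040161
A(L) = 3*L**2
I = 252300 (I = 3*290**2 = 3*84100 = 252300)
r(m) = 1/(249*m)
I + r(99) = 252300 + (1/249)/99 = 252300 + (1/249)*(1/99) = 252300 + 1/24651 = 6219447301/24651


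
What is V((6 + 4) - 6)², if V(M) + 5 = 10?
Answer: 25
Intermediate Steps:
V(M) = 5 (V(M) = -5 + 10 = 5)
V((6 + 4) - 6)² = 5² = 25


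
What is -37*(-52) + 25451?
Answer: 27375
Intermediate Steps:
-37*(-52) + 25451 = 1924 + 25451 = 27375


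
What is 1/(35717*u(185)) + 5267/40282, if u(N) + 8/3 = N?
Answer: 9354777089/71545222738 ≈ 0.13075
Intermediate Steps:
u(N) = -8/3 + N
1/(35717*u(185)) + 5267/40282 = 1/(35717*(-8/3 + 185)) + 5267/40282 = 1/(35717*(547/3)) + 5267*(1/40282) = (1/35717)*(3/547) + 5267/40282 = 3/19537199 + 5267/40282 = 9354777089/71545222738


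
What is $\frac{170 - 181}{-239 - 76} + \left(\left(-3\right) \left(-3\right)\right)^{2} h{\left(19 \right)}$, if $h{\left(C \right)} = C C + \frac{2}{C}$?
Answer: $\frac{175058624}{5985} \approx 29250.0$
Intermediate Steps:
$h{\left(C \right)} = C^{2} + \frac{2}{C}$
$\frac{170 - 181}{-239 - 76} + \left(\left(-3\right) \left(-3\right)\right)^{2} h{\left(19 \right)} = \frac{170 - 181}{-239 - 76} + \left(\left(-3\right) \left(-3\right)\right)^{2} \frac{2 + 19^{3}}{19} = - \frac{11}{-315} + 9^{2} \frac{2 + 6859}{19} = \left(-11\right) \left(- \frac{1}{315}\right) + 81 \cdot \frac{1}{19} \cdot 6861 = \frac{11}{315} + 81 \cdot \frac{6861}{19} = \frac{11}{315} + \frac{555741}{19} = \frac{175058624}{5985}$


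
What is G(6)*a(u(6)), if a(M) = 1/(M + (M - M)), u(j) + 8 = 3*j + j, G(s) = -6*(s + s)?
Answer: -9/2 ≈ -4.5000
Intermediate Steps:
G(s) = -12*s
u(j) = -8 + 4*j (u(j) = -8 + (3*j + j) = -8 + 4*j)
a(M) = 1/M (a(M) = 1/(M + 0) = 1/M)
G(6)*a(u(6)) = (-12*6)/(-8 + 4*6) = -72/(-8 + 24) = -72/16 = -72*1/16 = -9/2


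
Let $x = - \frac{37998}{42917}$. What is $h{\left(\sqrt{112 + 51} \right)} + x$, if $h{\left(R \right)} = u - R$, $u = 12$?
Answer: $\frac{477006}{42917} - \sqrt{163} \approx -1.6525$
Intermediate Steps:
$h{\left(R \right)} = 12 - R$
$x = - \frac{37998}{42917}$ ($x = \left(-37998\right) \frac{1}{42917} = - \frac{37998}{42917} \approx -0.88538$)
$h{\left(\sqrt{112 + 51} \right)} + x = \left(12 - \sqrt{112 + 51}\right) - \frac{37998}{42917} = \left(12 - \sqrt{163}\right) - \frac{37998}{42917} = \frac{477006}{42917} - \sqrt{163}$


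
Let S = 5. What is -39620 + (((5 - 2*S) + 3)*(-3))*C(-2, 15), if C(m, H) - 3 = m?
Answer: -39614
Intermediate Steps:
C(m, H) = 3 + m
-39620 + (((5 - 2*S) + 3)*(-3))*C(-2, 15) = -39620 + (((5 - 2*5) + 3)*(-3))*(3 - 2) = -39620 + (((5 - 10) + 3)*(-3))*1 = -39620 + ((-5 + 3)*(-3))*1 = -39620 - 2*(-3)*1 = -39620 + 6*1 = -39620 + 6 = -39614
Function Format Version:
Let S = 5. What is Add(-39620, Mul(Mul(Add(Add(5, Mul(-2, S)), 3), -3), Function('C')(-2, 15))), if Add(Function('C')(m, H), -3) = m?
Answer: -39614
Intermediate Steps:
Function('C')(m, H) = Add(3, m)
Add(-39620, Mul(Mul(Add(Add(5, Mul(-2, S)), 3), -3), Function('C')(-2, 15))) = Add(-39620, Mul(Mul(Add(Add(5, Mul(-2, 5)), 3), -3), Add(3, -2))) = Add(-39620, Mul(Mul(Add(Add(5, -10), 3), -3), 1)) = Add(-39620, Mul(Mul(Add(-5, 3), -3), 1)) = Add(-39620, Mul(Mul(-2, -3), 1)) = Add(-39620, Mul(6, 1)) = Add(-39620, 6) = -39614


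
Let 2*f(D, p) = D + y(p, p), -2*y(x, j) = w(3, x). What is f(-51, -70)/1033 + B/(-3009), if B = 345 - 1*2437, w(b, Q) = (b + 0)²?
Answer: 8310145/12433188 ≈ 0.66838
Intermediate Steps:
w(b, Q) = b²
y(x, j) = -9/2 (y(x, j) = -½*3² = -½*9 = -9/2)
B = -2092 (B = 345 - 2437 = -2092)
f(D, p) = -9/4 + D/2 (f(D, p) = (D - 9/2)/2 = (-9/2 + D)/2 = -9/4 + D/2)
f(-51, -70)/1033 + B/(-3009) = (-9/4 + (½)*(-51))/1033 - 2092/(-3009) = (-9/4 - 51/2)*(1/1033) - 2092*(-1/3009) = -111/4*1/1033 + 2092/3009 = -111/4132 + 2092/3009 = 8310145/12433188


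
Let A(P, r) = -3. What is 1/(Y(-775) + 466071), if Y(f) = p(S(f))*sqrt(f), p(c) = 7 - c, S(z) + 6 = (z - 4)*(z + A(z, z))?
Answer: 466071/284871149737816 + 3030245*I*sqrt(31)/284871149737816 ≈ 1.6361e-9 + 5.9226e-8*I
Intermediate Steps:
S(z) = -6 + (-4 + z)*(-3 + z) (S(z) = -6 + (z - 4)*(z - 3) = -6 + (-4 + z)*(-3 + z))
Y(f) = sqrt(f)*(1 - f**2 + 7*f) (Y(f) = (7 - (6 + f**2 - 7*f))*sqrt(f) = (7 + (-6 - f**2 + 7*f))*sqrt(f) = (1 - f**2 + 7*f)*sqrt(f) = sqrt(f)*(1 - f**2 + 7*f))
1/(Y(-775) + 466071) = 1/(sqrt(-775)*(1 - 1*(-775)**2 + 7*(-775)) + 466071) = 1/((5*I*sqrt(31))*(1 - 1*600625 - 5425) + 466071) = 1/((5*I*sqrt(31))*(1 - 600625 - 5425) + 466071) = 1/((5*I*sqrt(31))*(-606049) + 466071) = 1/(-3030245*I*sqrt(31) + 466071) = 1/(466071 - 3030245*I*sqrt(31))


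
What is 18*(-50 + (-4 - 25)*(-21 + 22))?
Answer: -1422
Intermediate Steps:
18*(-50 + (-4 - 25)*(-21 + 22)) = 18*(-50 - 29*1) = 18*(-50 - 29) = 18*(-79) = -1422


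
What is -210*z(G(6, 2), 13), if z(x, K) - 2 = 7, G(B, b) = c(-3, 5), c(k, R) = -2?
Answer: -1890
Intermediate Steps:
G(B, b) = -2
z(x, K) = 9 (z(x, K) = 2 + 7 = 9)
-210*z(G(6, 2), 13) = -210*9 = -1890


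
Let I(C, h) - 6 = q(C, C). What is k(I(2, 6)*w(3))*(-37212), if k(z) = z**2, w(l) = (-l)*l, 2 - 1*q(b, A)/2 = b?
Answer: -108510192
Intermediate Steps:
q(b, A) = 4 - 2*b
I(C, h) = 10 - 2*C (I(C, h) = 6 + (4 - 2*C) = 10 - 2*C)
w(l) = -l**2
k(I(2, 6)*w(3))*(-37212) = ((10 - 2*2)*(-1*3**2))**2*(-37212) = ((10 - 4)*(-1*9))**2*(-37212) = (6*(-9))**2*(-37212) = (-54)**2*(-37212) = 2916*(-37212) = -108510192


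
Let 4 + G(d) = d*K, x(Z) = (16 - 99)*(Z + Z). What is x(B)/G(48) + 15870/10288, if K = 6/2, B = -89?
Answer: 19277089/180040 ≈ 107.07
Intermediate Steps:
K = 3 (K = 6*(½) = 3)
x(Z) = -166*Z
G(d) = -4 + 3*d (G(d) = -4 + d*3 = -4 + 3*d)
x(B)/G(48) + 15870/10288 = (-166*(-89))/(-4 + 3*48) + 15870/10288 = 14774/(-4 + 144) + 15870*(1/10288) = 14774/140 + 7935/5144 = 14774*(1/140) + 7935/5144 = 7387/70 + 7935/5144 = 19277089/180040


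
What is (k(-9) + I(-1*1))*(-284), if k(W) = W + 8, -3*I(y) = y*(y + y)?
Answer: 1420/3 ≈ 473.33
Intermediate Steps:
I(y) = -2*y²/3 (I(y) = -y*(y + y)/3 = -y*2*y/3 = -2*y²/3)
k(W) = 8 + W
(k(-9) + I(-1*1))*(-284) = ((8 - 9) - 2*(-1*1)²/3)*(-284) = (-1 - ⅔*(-1)²)*(-284) = (-1 - ⅔*1)*(-284) = (-1 - ⅔)*(-284) = -5/3*(-284) = 1420/3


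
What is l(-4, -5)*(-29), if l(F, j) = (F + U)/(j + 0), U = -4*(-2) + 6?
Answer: 58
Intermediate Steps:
U = 14 (U = 8 + 6 = 14)
l(F, j) = (14 + F)/j (l(F, j) = (F + 14)/(j + 0) = (14 + F)/j)
l(-4, -5)*(-29) = ((14 - 4)/(-5))*(-29) = -⅕*10*(-29) = -2*(-29) = 58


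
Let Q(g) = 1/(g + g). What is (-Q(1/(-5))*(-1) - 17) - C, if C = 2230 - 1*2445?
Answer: 391/2 ≈ 195.50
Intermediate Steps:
Q(g) = 1/(2*g)
C = -215 (C = 2230 - 2445 = -215)
(-Q(1/(-5))*(-1) - 17) - C = (-1/(2*(1/(-5)))*(-1) - 17) - 1*(-215) = (-1/(2*(1*(-1/5)))*(-1) - 17) + 215 = (-1/(2*(-1/5))*(-1) - 17) + 215 = (-(-5)/2*(-1) - 17) + 215 = (-1*(-5/2)*(-1) - 17) + 215 = ((5/2)*(-1) - 17) + 215 = (-5/2 - 17) + 215 = -39/2 + 215 = 391/2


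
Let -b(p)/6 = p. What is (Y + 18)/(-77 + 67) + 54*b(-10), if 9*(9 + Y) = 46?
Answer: 291473/90 ≈ 3238.6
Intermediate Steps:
Y = -35/9 (Y = -9 + (⅑)*46 = -9 + 46/9 = -35/9 ≈ -3.8889)
b(p) = -6*p
(Y + 18)/(-77 + 67) + 54*b(-10) = (-35/9 + 18)/(-77 + 67) + 54*(-6*(-10)) = (127/9)/(-10) + 54*60 = (127/9)*(-⅒) + 3240 = -127/90 + 3240 = 291473/90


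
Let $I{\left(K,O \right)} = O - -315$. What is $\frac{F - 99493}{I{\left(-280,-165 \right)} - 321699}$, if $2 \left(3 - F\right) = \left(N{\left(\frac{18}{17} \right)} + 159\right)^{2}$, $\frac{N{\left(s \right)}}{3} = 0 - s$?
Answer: $\frac{64522421}{185855322} \approx 0.34716$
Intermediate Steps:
$N{\left(s \right)} = - 3 s$ ($N{\left(s \right)} = 3 \left(0 - s\right) = 3 \left(- s\right) = - 3 s$)
$I{\left(K,O \right)} = 315 + O$ ($I{\left(K,O \right)} = O + 315 = 315 + O$)
$F = - \frac{7015467}{578}$ ($F = 3 - \frac{\left(- 3 \cdot \frac{18}{17} + 159\right)^{2}}{2} = 3 - \frac{\left(- 3 \cdot 18 \cdot \frac{1}{17} + 159\right)^{2}}{2} = 3 - \frac{\left(\left(-3\right) \frac{18}{17} + 159\right)^{2}}{2} = 3 - \frac{\left(- \frac{54}{17} + 159\right)^{2}}{2} = 3 - \frac{\left(\frac{2649}{17}\right)^{2}}{2} = 3 - \frac{7017201}{578} = - \frac{7015467}{578} \approx -12137.0$)
$\frac{F - 99493}{I{\left(-280,-165 \right)} - 321699} = \frac{- \frac{7015467}{578} - 99493}{\left(315 - 165\right) - 321699} = - \frac{64522421}{578 \left(150 - 321699\right)} = - \frac{64522421}{578 \left(-321549\right)} = \left(- \frac{64522421}{578}\right) \left(- \frac{1}{321549}\right) = \frac{64522421}{185855322}$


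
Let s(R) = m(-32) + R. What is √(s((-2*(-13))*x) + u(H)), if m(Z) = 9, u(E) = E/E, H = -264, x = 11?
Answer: 2*√74 ≈ 17.205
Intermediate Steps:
u(E) = 1
s(R) = 9 + R
√(s((-2*(-13))*x) + u(H)) = √((9 - 2*(-13)*11) + 1) = √((9 + 26*11) + 1) = √((9 + 286) + 1) = √(295 + 1) = √296 = 2*√74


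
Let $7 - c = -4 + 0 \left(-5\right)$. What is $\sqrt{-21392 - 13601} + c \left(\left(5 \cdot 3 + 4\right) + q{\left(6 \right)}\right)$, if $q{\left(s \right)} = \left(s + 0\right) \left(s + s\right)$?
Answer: $1001 + i \sqrt{34993} \approx 1001.0 + 187.06 i$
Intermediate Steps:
$c = 11$ ($c = 7 - \left(-4 + 0 \left(-5\right)\right) = 7 - \left(-4 + 0\right) = 7 - -4 = 7 + 4 = 11$)
$q{\left(s \right)} = 2 s^{2}$ ($q{\left(s \right)} = s 2 s = 2 s^{2}$)
$\sqrt{-21392 - 13601} + c \left(\left(5 \cdot 3 + 4\right) + q{\left(6 \right)}\right) = \sqrt{-21392 - 13601} + 11 \left(\left(5 \cdot 3 + 4\right) + 2 \cdot 6^{2}\right) = \sqrt{-34993} + 11 \left(\left(15 + 4\right) + 2 \cdot 36\right) = i \sqrt{34993} + 11 \left(19 + 72\right) = i \sqrt{34993} + 11 \cdot 91 = i \sqrt{34993} + 1001 = 1001 + i \sqrt{34993}$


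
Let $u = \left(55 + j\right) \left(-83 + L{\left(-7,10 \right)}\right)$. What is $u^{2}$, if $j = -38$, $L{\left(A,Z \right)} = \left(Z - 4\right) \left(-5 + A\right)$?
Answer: $6943225$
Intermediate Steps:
$L{\left(A,Z \right)} = \left(-5 + A\right) \left(-4 + Z\right)$ ($L{\left(A,Z \right)} = \left(-4 + Z\right) \left(-5 + A\right) = \left(-5 + A\right) \left(-4 + Z\right)$)
$u = -2635$ ($u = \left(55 - 38\right) \left(-83 - 72\right) = 17 \left(-83 + \left(20 - 50 + 28 - 70\right)\right) = 17 \left(-83 - 72\right) = 17 \left(-155\right) = -2635$)
$u^{2} = \left(-2635\right)^{2} = 6943225$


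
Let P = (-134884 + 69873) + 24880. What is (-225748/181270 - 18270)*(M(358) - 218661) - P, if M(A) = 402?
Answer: 361443667615101/90635 ≈ 3.9879e+9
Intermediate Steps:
P = -40131 (P = -65011 + 24880 = -40131)
(-225748/181270 - 18270)*(M(358) - 218661) - P = (-225748/181270 - 18270)*(402 - 218661) - 1*(-40131) = (-225748*1/181270 - 18270)*(-218259) + 40131 = (-112874/90635 - 18270)*(-218259) + 40131 = -1656014324/90635*(-218259) + 40131 = 361440030341916/90635 + 40131 = 361443667615101/90635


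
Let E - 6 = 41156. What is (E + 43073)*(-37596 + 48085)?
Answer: 883540915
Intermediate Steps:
E = 41162 (E = 6 + 41156 = 41162)
(E + 43073)*(-37596 + 48085) = (41162 + 43073)*(-37596 + 48085) = 84235*10489 = 883540915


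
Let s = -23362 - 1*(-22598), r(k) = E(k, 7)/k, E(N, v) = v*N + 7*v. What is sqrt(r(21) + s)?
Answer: 2*I*sqrt(1698)/3 ≈ 27.471*I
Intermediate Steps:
E(N, v) = 7*v + N*v (E(N, v) = N*v + 7*v = 7*v + N*v)
r(k) = (49 + 7*k)/k (r(k) = (7*(7 + k))/k = (49 + 7*k)/k)
s = -764 (s = -23362 + 22598 = -764)
sqrt(r(21) + s) = sqrt((7 + 49/21) - 764) = sqrt((7 + 49*(1/21)) - 764) = sqrt((7 + 7/3) - 764) = sqrt(28/3 - 764) = sqrt(-2264/3) = 2*I*sqrt(1698)/3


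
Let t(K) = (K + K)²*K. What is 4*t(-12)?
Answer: -27648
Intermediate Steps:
t(K) = 4*K³ (t(K) = (2*K)²*K = (4*K²)*K = 4*K³)
4*t(-12) = 4*(4*(-12)³) = 4*(4*(-1728)) = 4*(-6912) = -27648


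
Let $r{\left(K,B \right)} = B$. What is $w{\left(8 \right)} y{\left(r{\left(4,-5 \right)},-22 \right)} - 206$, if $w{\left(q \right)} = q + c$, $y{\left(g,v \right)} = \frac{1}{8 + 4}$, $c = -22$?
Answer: $- \frac{1243}{6} \approx -207.17$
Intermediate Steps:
$y{\left(g,v \right)} = \frac{1}{12}$
$w{\left(q \right)} = -22 + q$ ($w{\left(q \right)} = q - 22 = -22 + q$)
$w{\left(8 \right)} y{\left(r{\left(4,-5 \right)},-22 \right)} - 206 = \left(-22 + 8\right) \frac{1}{12} - 206 = \left(-14\right) \frac{1}{12} - 206 = - \frac{7}{6} - 206 = - \frac{1243}{6}$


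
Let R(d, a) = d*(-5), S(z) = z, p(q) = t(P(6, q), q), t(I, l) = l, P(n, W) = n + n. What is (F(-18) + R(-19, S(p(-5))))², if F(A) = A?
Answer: 5929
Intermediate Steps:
P(n, W) = 2*n
p(q) = q
R(d, a) = -5*d
(F(-18) + R(-19, S(p(-5))))² = (-18 - 5*(-19))² = (-18 + 95)² = 77² = 5929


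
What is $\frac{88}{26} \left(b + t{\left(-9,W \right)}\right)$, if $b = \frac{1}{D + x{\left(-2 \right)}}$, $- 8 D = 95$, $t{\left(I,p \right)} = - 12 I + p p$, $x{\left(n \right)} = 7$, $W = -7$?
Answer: $\frac{269060}{507} \approx 530.69$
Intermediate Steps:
$t{\left(I,p \right)} = p^{2} - 12 I$ ($t{\left(I,p \right)} = - 12 I + p^{2} = p^{2} - 12 I$)
$D = - \frac{95}{8}$ ($D = \left(- \frac{1}{8}\right) 95 = - \frac{95}{8} \approx -11.875$)
$b = - \frac{8}{39}$ ($b = \frac{1}{- \frac{95}{8} + 7} = \frac{1}{- \frac{39}{8}} = - \frac{8}{39} \approx -0.20513$)
$\frac{88}{26} \left(b + t{\left(-9,W \right)}\right) = \frac{88}{26} \left(- \frac{8}{39} + \left(\left(-7\right)^{2} - -108\right)\right) = 88 \cdot \frac{1}{26} \left(- \frac{8}{39} + \left(49 + 108\right)\right) = \frac{44 \left(- \frac{8}{39} + 157\right)}{13} = \frac{44}{13} \cdot \frac{6115}{39} = \frac{269060}{507}$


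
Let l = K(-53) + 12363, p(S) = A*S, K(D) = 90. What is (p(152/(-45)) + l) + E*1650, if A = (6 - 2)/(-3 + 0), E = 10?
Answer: 3909263/135 ≈ 28958.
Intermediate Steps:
A = -4/3 (A = 4/(-3) = 4*(-⅓) = -4/3 ≈ -1.3333)
p(S) = -4*S/3
l = 12453 (l = 90 + 12363 = 12453)
(p(152/(-45)) + l) + E*1650 = (-608/(3*(-45)) + 12453) + 10*1650 = (-608*(-1)/(3*45) + 12453) + 16500 = (-4/3*(-152/45) + 12453) + 16500 = (608/135 + 12453) + 16500 = 1681763/135 + 16500 = 3909263/135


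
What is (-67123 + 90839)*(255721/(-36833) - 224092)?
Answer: -195757469442612/36833 ≈ -5.3147e+9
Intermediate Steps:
(-67123 + 90839)*(255721/(-36833) - 224092) = 23716*(255721*(-1/36833) - 224092) = 23716*(-255721/36833 - 224092) = 23716*(-8254236357/36833) = -195757469442612/36833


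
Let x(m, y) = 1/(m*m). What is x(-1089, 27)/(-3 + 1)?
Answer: -1/2371842 ≈ -4.2161e-7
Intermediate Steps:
x(m, y) = m⁻² (x(m, y) = 1/(m²) = m⁻²)
x(-1089, 27)/(-3 + 1) = 1/((-3 + 1)*(-1089)²) = (1/1185921)/(-2) = -½*1/1185921 = -1/2371842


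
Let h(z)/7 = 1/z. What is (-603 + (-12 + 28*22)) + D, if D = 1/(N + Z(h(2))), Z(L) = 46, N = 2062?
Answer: 2109/2108 ≈ 1.0005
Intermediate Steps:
h(z) = 7/z
D = 1/2108 (D = 1/(2062 + 46) = 1/2108 ≈ 0.00047438)
(-603 + (-12 + 28*22)) + D = (-603 + (-12 + 28*22)) + 1/2108 = (-603 + (-12 + 616)) + 1/2108 = (-603 + 604) + 1/2108 = 1 + 1/2108 = 2109/2108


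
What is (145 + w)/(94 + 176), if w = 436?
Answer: 581/270 ≈ 2.1519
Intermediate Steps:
(145 + w)/(94 + 176) = (145 + 436)/(94 + 176) = 581/270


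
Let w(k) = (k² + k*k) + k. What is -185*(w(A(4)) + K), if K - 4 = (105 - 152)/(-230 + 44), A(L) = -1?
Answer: -180745/186 ≈ -971.75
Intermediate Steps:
K = 791/186 (K = 4 + (105 - 152)/(-230 + 44) = 4 - 47/(-186) = 4 - 47*(-1/186) = 4 + 47/186 = 791/186 ≈ 4.2527)
w(k) = k + 2*k² (w(k) = (k² + k²) + k = 2*k² + k = k + 2*k²)
-185*(w(A(4)) + K) = -185*(-(1 + 2*(-1)) + 791/186) = -185*(-(1 - 2) + 791/186) = -185*(-1*(-1) + 791/186) = -185*(1 + 791/186) = -185*977/186 = -180745/186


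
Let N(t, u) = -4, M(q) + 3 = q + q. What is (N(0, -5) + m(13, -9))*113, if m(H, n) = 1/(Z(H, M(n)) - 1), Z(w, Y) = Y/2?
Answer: -10622/23 ≈ -461.83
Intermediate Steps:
M(q) = -3 + 2*q (M(q) = -3 + (q + q) = -3 + 2*q)
Z(w, Y) = Y/2 (Z(w, Y) = Y*(½) = Y/2)
m(H, n) = 1/(-5/2 + n) (m(H, n) = 1/((-3 + 2*n)/2 - 1) = 1/((-3/2 + n) - 1) = 1/(-5/2 + n))
(N(0, -5) + m(13, -9))*113 = (-4 + 2/(-5 + 2*(-9)))*113 = (-4 + 2/(-5 - 18))*113 = (-4 + 2/(-23))*113 = (-4 + 2*(-1/23))*113 = (-4 - 2/23)*113 = -94/23*113 = -10622/23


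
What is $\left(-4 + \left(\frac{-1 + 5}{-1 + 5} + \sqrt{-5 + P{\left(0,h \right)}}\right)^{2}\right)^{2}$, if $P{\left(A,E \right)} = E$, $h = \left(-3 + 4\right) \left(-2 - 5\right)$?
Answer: $177 - 120 i \sqrt{3} \approx 177.0 - 207.85 i$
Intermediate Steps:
$h = -7$ ($h = 1 \left(-7\right) = -7$)
$\left(-4 + \left(\frac{-1 + 5}{-1 + 5} + \sqrt{-5 + P{\left(0,h \right)}}\right)^{2}\right)^{2} = \left(-4 + \left(\frac{-1 + 5}{-1 + 5} + \sqrt{-5 - 7}\right)^{2}\right)^{2} = \left(-4 + \left(\frac{4}{4} + \sqrt{-12}\right)^{2}\right)^{2} = \left(-4 + \left(4 \cdot \frac{1}{4} + 2 i \sqrt{3}\right)^{2}\right)^{2} = \left(-4 + \left(1 + 2 i \sqrt{3}\right)^{2}\right)^{2}$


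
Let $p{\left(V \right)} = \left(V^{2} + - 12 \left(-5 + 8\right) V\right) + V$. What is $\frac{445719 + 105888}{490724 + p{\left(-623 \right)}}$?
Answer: $\frac{551607}{900658} \approx 0.61245$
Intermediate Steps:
$p{\left(V \right)} = V^{2} - 35 V$ ($p{\left(V \right)} = \left(V^{2} + \left(-12\right) 3 V\right) + V = \left(V^{2} - 36 V\right) + V = V^{2} - 35 V$)
$\frac{445719 + 105888}{490724 + p{\left(-623 \right)}} = \frac{445719 + 105888}{490724 - 623 \left(-35 - 623\right)} = \frac{551607}{490724 - -409934} = \frac{551607}{490724 + 409934} = \frac{551607}{900658}$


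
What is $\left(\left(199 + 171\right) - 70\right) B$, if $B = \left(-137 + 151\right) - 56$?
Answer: $-12600$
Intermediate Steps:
$B = -42$ ($B = 14 - 56 = -42$)
$\left(\left(199 + 171\right) - 70\right) B = \left(\left(199 + 171\right) - 70\right) \left(-42\right) = \left(370 - 70\right) \left(-42\right) = 300 \left(-42\right) = -12600$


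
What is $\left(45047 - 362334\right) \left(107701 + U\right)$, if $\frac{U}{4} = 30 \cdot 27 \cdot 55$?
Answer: $-90712670587$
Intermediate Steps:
$U = 178200$ ($U = 4 \cdot 30 \cdot 27 \cdot 55 = 4 \cdot 810 \cdot 55 = 4 \cdot 44550 = 178200$)
$\left(45047 - 362334\right) \left(107701 + U\right) = \left(45047 - 362334\right) \left(107701 + 178200\right) = \left(-317287\right) 285901 = -90712670587$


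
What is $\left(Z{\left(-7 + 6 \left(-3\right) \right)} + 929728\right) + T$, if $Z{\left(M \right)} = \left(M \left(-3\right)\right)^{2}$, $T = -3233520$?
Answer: $-2298167$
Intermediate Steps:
$Z{\left(M \right)} = 9 M^{2}$ ($Z{\left(M \right)} = \left(- 3 M\right)^{2} = 9 M^{2}$)
$\left(Z{\left(-7 + 6 \left(-3\right) \right)} + 929728\right) + T = \left(9 \left(-7 + 6 \left(-3\right)\right)^{2} + 929728\right) - 3233520 = \left(9 \left(-7 - 18\right)^{2} + 929728\right) - 3233520 = \left(9 \left(-25\right)^{2} + 929728\right) - 3233520 = \left(9 \cdot 625 + 929728\right) - 3233520 = \left(5625 + 929728\right) - 3233520 = 935353 - 3233520 = -2298167$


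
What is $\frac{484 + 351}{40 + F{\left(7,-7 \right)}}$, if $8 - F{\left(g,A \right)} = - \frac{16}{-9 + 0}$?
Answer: $\frac{7515}{416} \approx 18.065$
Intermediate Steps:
$F{\left(g,A \right)} = \frac{56}{9}$ ($F{\left(g,A \right)} = 8 - - \frac{16}{-9 + 0} = 8 - - \frac{16}{-9} = 8 - \left(-16\right) \left(- \frac{1}{9}\right) = 8 - \frac{16}{9} = \frac{56}{9}$)
$\frac{484 + 351}{40 + F{\left(7,-7 \right)}} = \frac{484 + 351}{40 + \frac{56}{9}} = \frac{835}{\frac{416}{9}} = 835 \cdot \frac{9}{416} = \frac{7515}{416}$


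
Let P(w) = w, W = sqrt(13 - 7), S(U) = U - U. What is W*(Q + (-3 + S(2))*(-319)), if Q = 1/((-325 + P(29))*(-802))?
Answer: 227184145*sqrt(6)/237392 ≈ 2344.2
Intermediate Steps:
S(U) = 0
W = sqrt(6) ≈ 2.4495
Q = 1/237392 (Q = 1/((-325 + 29)*(-802)) = -1/802/(-296) = -1/296*(-1/802) = 1/237392 ≈ 4.2124e-6)
W*(Q + (-3 + S(2))*(-319)) = sqrt(6)*(1/237392 + (-3 + 0)*(-319)) = sqrt(6)*(1/237392 - 3*(-319)) = sqrt(6)*(1/237392 + 957) = sqrt(6)*(227184145/237392) = 227184145*sqrt(6)/237392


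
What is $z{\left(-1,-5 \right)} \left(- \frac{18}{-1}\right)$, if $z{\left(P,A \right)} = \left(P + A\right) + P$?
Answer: $-126$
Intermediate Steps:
$z{\left(P,A \right)} = A + 2 P$ ($z{\left(P,A \right)} = \left(A + P\right) + P = A + 2 P$)
$z{\left(-1,-5 \right)} \left(- \frac{18}{-1}\right) = \left(-5 + 2 \left(-1\right)\right) \left(- \frac{18}{-1}\right) = \left(-5 - 2\right) \left(\left(-18\right) \left(-1\right)\right) = \left(-7\right) 18 = -126$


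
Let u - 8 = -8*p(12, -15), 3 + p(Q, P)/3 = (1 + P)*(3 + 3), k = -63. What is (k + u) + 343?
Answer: 2376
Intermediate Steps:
p(Q, P) = 9 + 18*P (p(Q, P) = -9 + 3*((1 + P)*(3 + 3)) = -9 + 3*((1 + P)*6) = -9 + 3*(6 + 6*P) = -9 + (18 + 18*P) = 9 + 18*P)
u = 2096 (u = 8 - 8*(9 + 18*(-15)) = 8 - 8*(9 - 270) = 8 - 8*(-261) = 8 + 2088 = 2096)
(k + u) + 343 = (-63 + 2096) + 343 = 2033 + 343 = 2376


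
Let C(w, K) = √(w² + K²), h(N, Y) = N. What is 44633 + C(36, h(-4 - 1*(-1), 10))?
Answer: 44633 + 3*√145 ≈ 44669.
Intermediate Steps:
C(w, K) = √(K² + w²)
44633 + C(36, h(-4 - 1*(-1), 10)) = 44633 + √((-4 - 1*(-1))² + 36²) = 44633 + √((-4 + 1)² + 1296) = 44633 + √((-3)² + 1296) = 44633 + √(9 + 1296) = 44633 + √1305 = 44633 + 3*√145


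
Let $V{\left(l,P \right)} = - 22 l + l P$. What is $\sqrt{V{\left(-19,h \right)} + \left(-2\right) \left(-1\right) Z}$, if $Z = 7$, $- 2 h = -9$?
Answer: $\frac{3 \sqrt{154}}{2} \approx 18.615$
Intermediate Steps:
$h = \frac{9}{2}$ ($h = \left(- \frac{1}{2}\right) \left(-9\right) = \frac{9}{2} \approx 4.5$)
$V{\left(l,P \right)} = - 22 l + P l$
$\sqrt{V{\left(-19,h \right)} + \left(-2\right) \left(-1\right) Z} = \sqrt{- 19 \left(-22 + \frac{9}{2}\right) + \left(-2\right) \left(-1\right) 7} = \sqrt{\left(-19\right) \left(- \frac{35}{2}\right) + 2 \cdot 7} = \sqrt{\frac{665}{2} + 14} = \sqrt{\frac{693}{2}} = \frac{3 \sqrt{154}}{2}$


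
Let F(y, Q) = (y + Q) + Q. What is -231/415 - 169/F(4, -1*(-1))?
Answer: -71521/2490 ≈ -28.723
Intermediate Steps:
F(y, Q) = y + 2*Q (F(y, Q) = (Q + y) + Q = y + 2*Q)
-231/415 - 169/F(4, -1*(-1)) = -231/415 - 169/(4 + 2*(-1*(-1))) = -231*1/415 - 169/(4 + 2*1) = -231/415 - 169/(4 + 2) = -231/415 - 169/6 = -71521/2490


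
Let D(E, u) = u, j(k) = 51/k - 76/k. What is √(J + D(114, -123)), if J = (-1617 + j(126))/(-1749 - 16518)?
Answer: I*√72347819615862/767214 ≈ 11.087*I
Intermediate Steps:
j(k) = -25/k
J = 203767/2301642 (J = (-1617 - 25/126)/(-1749 - 16518) = (-1617 - 25*1/126)/(-18267) = (-1617 - 25/126)*(-1/18267) = -203767/126*(-1/18267) = 203767/2301642 ≈ 0.088531)
√(J + D(114, -123)) = √(203767/2301642 - 123) = √(-282898199/2301642) = I*√72347819615862/767214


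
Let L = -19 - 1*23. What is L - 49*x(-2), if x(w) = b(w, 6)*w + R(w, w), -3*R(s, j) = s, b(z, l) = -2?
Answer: -812/3 ≈ -270.67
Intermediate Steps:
L = -42 (L = -19 - 23 = -42)
R(s, j) = -s/3
x(w) = -7*w/3 (x(w) = -2*w - w/3 = -7*w/3)
L - 49*x(-2) = -42 - (-343)*(-2)/3 = -42 - 49*14/3 = -42 - 686/3 = -812/3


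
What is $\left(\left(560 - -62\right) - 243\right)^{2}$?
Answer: $143641$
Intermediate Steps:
$\left(\left(560 - -62\right) - 243\right)^{2} = \left(\left(560 + 62\right) - 243\right)^{2} = \left(622 - 243\right)^{2} = 379^{2} = 143641$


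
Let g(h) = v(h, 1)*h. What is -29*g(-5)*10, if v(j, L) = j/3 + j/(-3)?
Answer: 0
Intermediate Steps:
v(j, L) = 0 (v(j, L) = j*(1/3) + j*(-1/3) = j/3 - j/3 = 0)
g(h) = 0 (g(h) = 0*h = 0)
-29*g(-5)*10 = -29*0*10 = 0*10 = 0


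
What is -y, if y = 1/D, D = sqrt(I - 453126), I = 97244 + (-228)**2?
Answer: I*sqrt(6202)/43414 ≈ 0.001814*I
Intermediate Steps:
I = 149228 (I = 97244 + 51984 = 149228)
D = 7*I*sqrt(6202) (D = sqrt(149228 - 453126) = sqrt(-303898) = 7*I*sqrt(6202) ≈ 551.27*I)
y = -I*sqrt(6202)/43414 (y = 1/(7*I*sqrt(6202)) = -I*sqrt(6202)/43414 ≈ -0.001814*I)
-y = -(-1)*I*sqrt(6202)/43414 = I*sqrt(6202)/43414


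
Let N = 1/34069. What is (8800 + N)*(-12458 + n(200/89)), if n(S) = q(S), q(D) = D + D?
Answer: -332294908914762/3032141 ≈ -1.0959e+8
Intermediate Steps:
q(D) = 2*D
n(S) = 2*S
N = 1/34069 ≈ 2.9352e-5
(8800 + N)*(-12458 + n(200/89)) = (8800 + 1/34069)*(-12458 + 2*(200/89)) = 299807201*(-12458 + 2*(200*(1/89)))/34069 = 299807201*(-12458 + 2*(200/89))/34069 = 299807201*(-12458 + 400/89)/34069 = (299807201/34069)*(-1108362/89) = -332294908914762/3032141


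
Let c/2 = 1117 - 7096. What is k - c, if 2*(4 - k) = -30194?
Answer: 27059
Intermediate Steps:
k = 15101 (k = 4 - ½*(-30194) = 4 + 15097 = 15101)
c = -11958 (c = 2*(1117 - 7096) = 2*(-5979) = -11958)
k - c = 15101 - 1*(-11958) = 15101 + 11958 = 27059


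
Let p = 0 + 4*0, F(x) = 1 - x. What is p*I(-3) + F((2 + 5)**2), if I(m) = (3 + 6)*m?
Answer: -48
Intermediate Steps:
I(m) = 9*m
p = 0 (p = 0 + 0 = 0)
p*I(-3) + F((2 + 5)**2) = 0*(9*(-3)) + (1 - (2 + 5)**2) = 0*(-27) + (1 - 1*7**2) = 0 + (1 - 1*49) = 0 + (1 - 49) = 0 - 48 = -48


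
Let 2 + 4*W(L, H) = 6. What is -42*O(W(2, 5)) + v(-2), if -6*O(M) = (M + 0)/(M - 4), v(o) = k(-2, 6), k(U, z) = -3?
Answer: -16/3 ≈ -5.3333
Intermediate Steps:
v(o) = -3
W(L, H) = 1 (W(L, H) = -½ + (¼)*6 = -½ + 3/2 = 1)
O(M) = -M/(6*(-4 + M)) (O(M) = -(M + 0)/(6*(M - 4)) = -M/(6*(-4 + M)))
-42*O(W(2, 5)) + v(-2) = -(-42)/(-24 + 6*1) - 3 = -(-42)/(-24 + 6) - 3 = -(-42)/(-18) - 3 = -(-42)*(-1)/18 - 3 = -42*1/18 - 3 = -7/3 - 3 = -16/3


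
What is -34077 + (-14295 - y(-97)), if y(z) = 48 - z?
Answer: -48517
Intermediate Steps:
-34077 + (-14295 - y(-97)) = -34077 + (-14295 - (48 - 1*(-97))) = -34077 + (-14295 - (48 + 97)) = -34077 + (-14295 - 1*145) = -34077 + (-14295 - 145) = -34077 - 14440 = -48517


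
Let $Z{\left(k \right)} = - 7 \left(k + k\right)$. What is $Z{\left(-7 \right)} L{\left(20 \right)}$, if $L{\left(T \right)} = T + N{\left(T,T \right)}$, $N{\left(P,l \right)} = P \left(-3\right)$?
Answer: $-3920$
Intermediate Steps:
$N{\left(P,l \right)} = - 3 P$
$L{\left(T \right)} = - 2 T$ ($L{\left(T \right)} = T - 3 T = - 2 T$)
$Z{\left(k \right)} = - 14 k$ ($Z{\left(k \right)} = - 7 \cdot 2 k = - 14 k$)
$Z{\left(-7 \right)} L{\left(20 \right)} = \left(-14\right) \left(-7\right) \left(\left(-2\right) 20\right) = 98 \left(-40\right) = -3920$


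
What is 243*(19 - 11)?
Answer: 1944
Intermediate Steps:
243*(19 - 11) = 243*8 = 1944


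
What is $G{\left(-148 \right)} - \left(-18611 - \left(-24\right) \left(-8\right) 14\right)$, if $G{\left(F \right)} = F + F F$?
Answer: $43055$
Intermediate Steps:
$G{\left(F \right)} = F + F^{2}$
$G{\left(-148 \right)} - \left(-18611 - \left(-24\right) \left(-8\right) 14\right) = - 148 \left(1 - 148\right) - \left(-18611 - \left(-24\right) \left(-8\right) 14\right) = \left(-148\right) \left(-147\right) - \left(-18611 - 192 \cdot 14\right) = 21756 - \left(-18611 - 2688\right) = 21756 - -21299 = 21756 + 21299 = 43055$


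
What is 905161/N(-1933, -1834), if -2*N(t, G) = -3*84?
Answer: 905161/126 ≈ 7183.8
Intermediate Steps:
N(t, G) = 126 (N(t, G) = -(-3)*84/2 = -½*(-252) = 126)
905161/N(-1933, -1834) = 905161/126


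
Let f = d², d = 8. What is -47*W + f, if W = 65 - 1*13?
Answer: -2380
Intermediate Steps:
W = 52 (W = 65 - 13 = 52)
f = 64 (f = 8² = 64)
-47*W + f = -47*52 + 64 = -2444 + 64 = -2380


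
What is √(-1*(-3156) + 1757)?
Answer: 17*√17 ≈ 70.093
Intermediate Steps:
√(-1*(-3156) + 1757) = √(3156 + 1757) = √4913 = 17*√17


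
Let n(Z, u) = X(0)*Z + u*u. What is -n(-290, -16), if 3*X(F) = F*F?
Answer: -256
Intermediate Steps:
X(F) = F²/3 (X(F) = (F*F)/3 = F²/3)
n(Z, u) = u² (n(Z, u) = ((⅓)*0²)*Z + u*u = ((⅓)*0)*Z + u² = 0*Z + u² = 0 + u² = u²)
-n(-290, -16) = -1*(-16)² = -1*256 = -256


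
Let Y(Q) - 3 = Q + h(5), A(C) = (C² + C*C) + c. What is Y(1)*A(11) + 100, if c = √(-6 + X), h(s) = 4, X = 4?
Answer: 2036 + 8*I*√2 ≈ 2036.0 + 11.314*I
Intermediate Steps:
c = I*√2 (c = √(-6 + 4) = √(-2) = I*√2 ≈ 1.4142*I)
A(C) = 2*C² + I*√2 (A(C) = (C² + C*C) + I*√2 = (C² + C²) + I*√2 = 2*C² + I*√2)
Y(Q) = 7 + Q (Y(Q) = 3 + (Q + 4) = 3 + (4 + Q) = 7 + Q)
Y(1)*A(11) + 100 = (7 + 1)*(2*11² + I*√2) + 100 = 8*(2*121 + I*√2) + 100 = 8*(242 + I*√2) + 100 = (1936 + 8*I*√2) + 100 = 2036 + 8*I*√2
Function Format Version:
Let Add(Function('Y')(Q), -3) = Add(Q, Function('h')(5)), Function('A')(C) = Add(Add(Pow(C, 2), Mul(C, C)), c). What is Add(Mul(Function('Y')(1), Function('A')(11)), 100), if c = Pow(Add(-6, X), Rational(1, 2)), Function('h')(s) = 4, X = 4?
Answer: Add(2036, Mul(8, I, Pow(2, Rational(1, 2)))) ≈ Add(2036.0, Mul(11.314, I))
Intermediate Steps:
c = Mul(I, Pow(2, Rational(1, 2))) (c = Pow(Add(-6, 4), Rational(1, 2)) = Pow(-2, Rational(1, 2)) = Mul(I, Pow(2, Rational(1, 2))) ≈ Mul(1.4142, I))
Function('A')(C) = Add(Mul(2, Pow(C, 2)), Mul(I, Pow(2, Rational(1, 2)))) (Function('A')(C) = Add(Add(Pow(C, 2), Mul(C, C)), Mul(I, Pow(2, Rational(1, 2)))) = Add(Add(Pow(C, 2), Pow(C, 2)), Mul(I, Pow(2, Rational(1, 2)))) = Add(Mul(2, Pow(C, 2)), Mul(I, Pow(2, Rational(1, 2)))))
Function('Y')(Q) = Add(7, Q) (Function('Y')(Q) = Add(3, Add(Q, 4)) = Add(3, Add(4, Q)) = Add(7, Q))
Add(Mul(Function('Y')(1), Function('A')(11)), 100) = Add(Mul(Add(7, 1), Add(Mul(2, Pow(11, 2)), Mul(I, Pow(2, Rational(1, 2))))), 100) = Add(Mul(8, Add(Mul(2, 121), Mul(I, Pow(2, Rational(1, 2))))), 100) = Add(Mul(8, Add(242, Mul(I, Pow(2, Rational(1, 2))))), 100) = Add(Add(1936, Mul(8, I, Pow(2, Rational(1, 2)))), 100) = Add(2036, Mul(8, I, Pow(2, Rational(1, 2))))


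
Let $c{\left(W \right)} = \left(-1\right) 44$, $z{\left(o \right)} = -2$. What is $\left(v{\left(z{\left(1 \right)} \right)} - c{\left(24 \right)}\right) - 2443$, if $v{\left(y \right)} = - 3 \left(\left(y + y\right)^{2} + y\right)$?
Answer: $-2441$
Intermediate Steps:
$c{\left(W \right)} = -44$
$v{\left(y \right)} = - 12 y^{2} - 3 y$ ($v{\left(y \right)} = - 3 \left(\left(2 y\right)^{2} + y\right) = - 3 \left(4 y^{2} + y\right) = - 3 \left(y + 4 y^{2}\right) = - 12 y^{2} - 3 y$)
$\left(v{\left(z{\left(1 \right)} \right)} - c{\left(24 \right)}\right) - 2443 = \left(\left(-3\right) \left(-2\right) \left(1 + 4 \left(-2\right)\right) - -44\right) - 2443 = \left(\left(-3\right) \left(-2\right) \left(1 - 8\right) + 44\right) - 2443 = \left(\left(-3\right) \left(-2\right) \left(-7\right) + 44\right) - 2443 = \left(-42 + 44\right) - 2443 = 2 - 2443 = -2441$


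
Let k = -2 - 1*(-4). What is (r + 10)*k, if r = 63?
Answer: 146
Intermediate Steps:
k = 2 (k = -2 + 4 = 2)
(r + 10)*k = (63 + 10)*2 = 73*2 = 146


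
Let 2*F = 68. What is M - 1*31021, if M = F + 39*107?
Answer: -26814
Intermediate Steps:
F = 34 (F = (½)*68 = 34)
M = 4207 (M = 34 + 39*107 = 34 + 4173 = 4207)
M - 1*31021 = 4207 - 1*31021 = 4207 - 31021 = -26814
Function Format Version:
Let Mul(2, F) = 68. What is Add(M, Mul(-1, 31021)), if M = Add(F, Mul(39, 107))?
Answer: -26814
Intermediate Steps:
F = 34 (F = Mul(Rational(1, 2), 68) = 34)
M = 4207 (M = Add(34, Mul(39, 107)) = Add(34, 4173) = 4207)
Add(M, Mul(-1, 31021)) = Add(4207, Mul(-1, 31021)) = Add(4207, -31021) = -26814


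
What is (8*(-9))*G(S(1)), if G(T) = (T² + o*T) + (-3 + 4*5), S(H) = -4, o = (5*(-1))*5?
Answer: -9576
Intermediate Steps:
o = -25 (o = -5*5 = -25)
G(T) = 17 + T² - 25*T (G(T) = (T² - 25*T) + (-3 + 4*5) = (T² - 25*T) + (-3 + 20) = (T² - 25*T) + 17 = 17 + T² - 25*T)
(8*(-9))*G(S(1)) = (8*(-9))*(17 + (-4)² - 25*(-4)) = -72*(17 + 16 + 100) = -72*133 = -9576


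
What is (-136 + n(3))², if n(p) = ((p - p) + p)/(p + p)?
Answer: 73441/4 ≈ 18360.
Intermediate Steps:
n(p) = ½ (n(p) = (0 + p)/((2*p)) = p*(1/(2*p)) = ½)
(-136 + n(3))² = (-136 + ½)² = (-271/2)² = 73441/4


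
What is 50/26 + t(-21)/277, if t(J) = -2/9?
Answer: 62299/32409 ≈ 1.9223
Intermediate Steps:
t(J) = -2/9 (t(J) = -2*⅑ = -2/9)
50/26 + t(-21)/277 = 50/26 - 2/9/277 = 50*(1/26) - 2/9*1/277 = 25/13 - 2/2493 = 62299/32409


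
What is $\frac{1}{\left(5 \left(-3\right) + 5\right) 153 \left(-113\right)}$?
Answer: $\frac{1}{172890} \approx 5.784 \cdot 10^{-6}$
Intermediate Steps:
$\frac{1}{\left(5 \left(-3\right) + 5\right) 153 \left(-113\right)} = \frac{1}{\left(-15 + 5\right) 153 \left(-113\right)} = \frac{1}{\left(-10\right) 153 \left(-113\right)} = \frac{1}{\left(-1530\right) \left(-113\right)} = \frac{1}{172890}$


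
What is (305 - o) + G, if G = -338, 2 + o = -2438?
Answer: 2407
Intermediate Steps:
o = -2440 (o = -2 - 2438 = -2440)
(305 - o) + G = (305 - 1*(-2440)) - 338 = (305 + 2440) - 338 = 2745 - 338 = 2407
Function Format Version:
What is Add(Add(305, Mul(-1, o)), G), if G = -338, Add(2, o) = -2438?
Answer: 2407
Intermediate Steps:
o = -2440 (o = Add(-2, -2438) = -2440)
Add(Add(305, Mul(-1, o)), G) = Add(Add(305, Mul(-1, -2440)), -338) = Add(Add(305, 2440), -338) = Add(2745, -338) = 2407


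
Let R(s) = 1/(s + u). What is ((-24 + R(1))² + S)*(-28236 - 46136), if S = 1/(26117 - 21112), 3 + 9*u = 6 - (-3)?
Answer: -1019096758168/25025 ≈ -4.0723e+7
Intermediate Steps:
u = ⅔ (u = -⅓ + (6 - (-3))/9 = -⅓ + (6 - 1*(-3))/9 = -⅓ + (6 + 3)/9 = -⅓ + (⅑)*9 = -⅓ + 1 = ⅔ ≈ 0.66667)
R(s) = 1/(⅔ + s) (R(s) = 1/(s + ⅔) = 1/(⅔ + s))
S = 1/5005 ≈ 0.00019980
((-24 + R(1))² + S)*(-28236 - 46136) = ((-24 + 3/(2 + 3*1))² + 1/5005)*(-28236 - 46136) = ((-24 + 3/(2 + 3))² + 1/5005)*(-74372) = ((-24 + 3/5)² + 1/5005)*(-74372) = ((-24 + 3*(⅕))² + 1/5005)*(-74372) = ((-24 + ⅗)² + 1/5005)*(-74372) = ((-117/5)² + 1/5005)*(-74372) = (13689/25 + 1/5005)*(-74372) = (13702694/25025)*(-74372) = -1019096758168/25025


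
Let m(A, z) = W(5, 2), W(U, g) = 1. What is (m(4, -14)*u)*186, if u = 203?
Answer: 37758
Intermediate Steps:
m(A, z) = 1
(m(4, -14)*u)*186 = (1*203)*186 = 203*186 = 37758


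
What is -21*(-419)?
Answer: 8799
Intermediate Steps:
-21*(-419) = -1*(-8799) = 8799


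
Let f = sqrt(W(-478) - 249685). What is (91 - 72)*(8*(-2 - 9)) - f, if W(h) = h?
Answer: -1672 - I*sqrt(250163) ≈ -1672.0 - 500.16*I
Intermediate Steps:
f = I*sqrt(250163) (f = sqrt(-478 - 249685) = sqrt(-250163) = I*sqrt(250163) ≈ 500.16*I)
(91 - 72)*(8*(-2 - 9)) - f = (91 - 72)*(8*(-2 - 9)) - I*sqrt(250163) = 19*(8*(-11)) - I*sqrt(250163) = 19*(-88) - I*sqrt(250163) = -1672 - I*sqrt(250163)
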